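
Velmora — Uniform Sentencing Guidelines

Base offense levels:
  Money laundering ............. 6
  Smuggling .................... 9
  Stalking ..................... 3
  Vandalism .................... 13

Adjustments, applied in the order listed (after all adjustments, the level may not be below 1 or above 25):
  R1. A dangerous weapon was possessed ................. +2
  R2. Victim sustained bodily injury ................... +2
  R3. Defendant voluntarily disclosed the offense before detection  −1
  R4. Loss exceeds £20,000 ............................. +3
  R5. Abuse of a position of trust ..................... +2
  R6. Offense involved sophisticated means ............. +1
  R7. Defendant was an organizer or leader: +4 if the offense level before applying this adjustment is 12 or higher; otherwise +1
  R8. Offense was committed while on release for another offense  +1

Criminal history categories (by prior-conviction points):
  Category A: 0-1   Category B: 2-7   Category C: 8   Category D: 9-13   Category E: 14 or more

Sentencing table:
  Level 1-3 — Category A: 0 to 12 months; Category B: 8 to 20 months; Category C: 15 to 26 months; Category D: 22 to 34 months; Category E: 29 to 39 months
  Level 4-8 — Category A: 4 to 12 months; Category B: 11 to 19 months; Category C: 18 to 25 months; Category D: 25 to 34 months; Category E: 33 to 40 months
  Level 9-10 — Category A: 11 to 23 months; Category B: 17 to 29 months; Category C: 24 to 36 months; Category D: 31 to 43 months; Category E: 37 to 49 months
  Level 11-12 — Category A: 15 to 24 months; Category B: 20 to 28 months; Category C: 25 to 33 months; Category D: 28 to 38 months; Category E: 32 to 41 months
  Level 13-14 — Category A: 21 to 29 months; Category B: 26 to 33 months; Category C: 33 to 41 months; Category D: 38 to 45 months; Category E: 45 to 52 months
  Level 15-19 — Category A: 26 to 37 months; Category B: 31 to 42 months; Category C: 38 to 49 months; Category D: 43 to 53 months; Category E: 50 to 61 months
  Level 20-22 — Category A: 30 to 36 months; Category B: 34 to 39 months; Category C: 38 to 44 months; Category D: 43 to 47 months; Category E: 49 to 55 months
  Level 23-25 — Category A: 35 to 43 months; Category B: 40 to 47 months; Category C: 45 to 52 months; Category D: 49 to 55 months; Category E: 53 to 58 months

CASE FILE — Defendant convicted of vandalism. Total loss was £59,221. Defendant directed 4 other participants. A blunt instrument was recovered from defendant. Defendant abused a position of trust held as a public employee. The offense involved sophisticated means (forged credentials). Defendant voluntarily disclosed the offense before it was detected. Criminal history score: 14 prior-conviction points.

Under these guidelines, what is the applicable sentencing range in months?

53-58 months

Base offense level for vandalism: 13.
R1 applies: 13 + 2 = 15.
R2 does not apply.
R3 applies: 15 − 1 = 14.
R4 applies: 14 + 3 = 17.
R5 applies: 17 + 2 = 19.
R6 applies: 19 + 1 = 20.
R7 applies (level before this adjustment is 20 ≥ 12, so +4): 20 + 4 = 24.
Final offense level: 24.
Criminal history: 14 prior points → Category E (14+).
Level 24 falls in the 23-25 band.
Grid: Level 23-25 × Category E = 53-58 months.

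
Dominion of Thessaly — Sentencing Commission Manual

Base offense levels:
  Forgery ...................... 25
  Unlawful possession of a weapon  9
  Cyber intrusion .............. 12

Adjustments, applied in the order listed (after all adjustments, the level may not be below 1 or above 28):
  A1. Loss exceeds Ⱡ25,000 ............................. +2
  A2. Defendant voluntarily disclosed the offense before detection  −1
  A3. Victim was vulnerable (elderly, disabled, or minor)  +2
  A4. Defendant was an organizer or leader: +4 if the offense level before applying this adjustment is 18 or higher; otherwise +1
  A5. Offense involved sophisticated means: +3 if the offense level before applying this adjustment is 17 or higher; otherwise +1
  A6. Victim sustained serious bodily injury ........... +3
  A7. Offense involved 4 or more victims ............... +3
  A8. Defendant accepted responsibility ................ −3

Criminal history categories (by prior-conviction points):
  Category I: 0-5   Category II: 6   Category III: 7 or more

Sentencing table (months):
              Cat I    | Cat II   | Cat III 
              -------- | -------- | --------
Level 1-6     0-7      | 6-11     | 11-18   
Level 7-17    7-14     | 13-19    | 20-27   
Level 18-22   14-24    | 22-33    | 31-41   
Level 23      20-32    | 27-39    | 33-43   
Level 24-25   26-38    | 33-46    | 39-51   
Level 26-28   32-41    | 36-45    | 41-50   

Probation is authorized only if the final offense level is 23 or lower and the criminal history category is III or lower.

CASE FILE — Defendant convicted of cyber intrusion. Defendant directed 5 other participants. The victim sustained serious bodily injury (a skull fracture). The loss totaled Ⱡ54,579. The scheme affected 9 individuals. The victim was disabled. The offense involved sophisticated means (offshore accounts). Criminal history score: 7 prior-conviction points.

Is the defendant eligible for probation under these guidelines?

No

Base offense level for cyber intrusion: 12.
A1 applies: 12 + 2 = 14.
A3 applies: 14 + 2 = 16.
A4 applies (level before this adjustment is 16 < 18, so +1): 16 + 1 = 17.
A5 applies (level before this adjustment is 17 ≥ 17, so +3): 17 + 3 = 20.
A6 applies: 20 + 3 = 23.
A7 applies: 23 + 3 = 26.
A8 does not apply.
Final offense level: 26.
Criminal history: 7 prior points → Category III (7+).
Level 26 falls in the 26-28 band.
Grid: Level 26-28 × Category III = 41-50 months.
Probation check: level 26 > 23 and category III ≤ III → not eligible.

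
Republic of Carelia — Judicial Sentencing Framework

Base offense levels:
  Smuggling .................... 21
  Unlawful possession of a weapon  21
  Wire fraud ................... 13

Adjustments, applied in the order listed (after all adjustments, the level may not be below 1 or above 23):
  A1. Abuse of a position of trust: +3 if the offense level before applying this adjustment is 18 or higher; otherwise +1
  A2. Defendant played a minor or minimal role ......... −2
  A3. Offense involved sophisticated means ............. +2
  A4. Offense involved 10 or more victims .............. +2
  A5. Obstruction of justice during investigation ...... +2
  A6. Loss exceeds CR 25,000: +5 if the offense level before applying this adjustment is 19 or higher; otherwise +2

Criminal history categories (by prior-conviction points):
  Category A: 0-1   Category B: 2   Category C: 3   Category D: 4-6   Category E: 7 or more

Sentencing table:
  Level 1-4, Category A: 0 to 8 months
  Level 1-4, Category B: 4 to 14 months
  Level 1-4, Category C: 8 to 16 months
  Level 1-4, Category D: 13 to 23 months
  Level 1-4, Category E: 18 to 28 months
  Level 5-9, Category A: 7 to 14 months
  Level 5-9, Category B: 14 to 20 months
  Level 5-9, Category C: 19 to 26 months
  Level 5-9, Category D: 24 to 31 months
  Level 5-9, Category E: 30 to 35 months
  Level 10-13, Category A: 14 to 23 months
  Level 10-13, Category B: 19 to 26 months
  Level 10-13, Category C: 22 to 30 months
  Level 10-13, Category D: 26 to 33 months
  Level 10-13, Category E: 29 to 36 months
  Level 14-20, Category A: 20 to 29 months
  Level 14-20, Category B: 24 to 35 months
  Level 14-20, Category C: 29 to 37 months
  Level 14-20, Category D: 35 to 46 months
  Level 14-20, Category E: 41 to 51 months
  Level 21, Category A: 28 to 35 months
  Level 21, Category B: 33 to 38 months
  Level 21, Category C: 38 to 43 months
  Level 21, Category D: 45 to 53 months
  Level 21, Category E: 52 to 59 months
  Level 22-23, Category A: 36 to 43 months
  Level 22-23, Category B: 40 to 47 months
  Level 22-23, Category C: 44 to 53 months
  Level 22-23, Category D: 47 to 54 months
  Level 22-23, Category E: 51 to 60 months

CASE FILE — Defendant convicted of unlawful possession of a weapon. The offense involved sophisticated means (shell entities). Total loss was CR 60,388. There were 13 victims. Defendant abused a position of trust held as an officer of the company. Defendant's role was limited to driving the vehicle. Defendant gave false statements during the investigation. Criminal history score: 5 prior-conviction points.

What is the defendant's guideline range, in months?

Base offense level for unlawful possession of a weapon: 21.
A1 applies (level before this adjustment is 21 ≥ 18, so +3): 21 + 3 = 24.
A2 applies: 24 − 2 = 22.
A3 applies: 22 + 2 = 24.
A4 applies: 24 + 2 = 26.
A5 applies: 26 + 2 = 28.
A6 applies (level before this adjustment is 28 ≥ 19, so +5): 28 + 5 = 33.
Level 33 exceeds the maximum of 23; capped at 23.
Final offense level: 23.
Criminal history: 5 prior points → Category D (4-6).
Level 23 falls in the 22-23 band.
Grid: Level 22-23 × Category D = 47-54 months.

47-54 months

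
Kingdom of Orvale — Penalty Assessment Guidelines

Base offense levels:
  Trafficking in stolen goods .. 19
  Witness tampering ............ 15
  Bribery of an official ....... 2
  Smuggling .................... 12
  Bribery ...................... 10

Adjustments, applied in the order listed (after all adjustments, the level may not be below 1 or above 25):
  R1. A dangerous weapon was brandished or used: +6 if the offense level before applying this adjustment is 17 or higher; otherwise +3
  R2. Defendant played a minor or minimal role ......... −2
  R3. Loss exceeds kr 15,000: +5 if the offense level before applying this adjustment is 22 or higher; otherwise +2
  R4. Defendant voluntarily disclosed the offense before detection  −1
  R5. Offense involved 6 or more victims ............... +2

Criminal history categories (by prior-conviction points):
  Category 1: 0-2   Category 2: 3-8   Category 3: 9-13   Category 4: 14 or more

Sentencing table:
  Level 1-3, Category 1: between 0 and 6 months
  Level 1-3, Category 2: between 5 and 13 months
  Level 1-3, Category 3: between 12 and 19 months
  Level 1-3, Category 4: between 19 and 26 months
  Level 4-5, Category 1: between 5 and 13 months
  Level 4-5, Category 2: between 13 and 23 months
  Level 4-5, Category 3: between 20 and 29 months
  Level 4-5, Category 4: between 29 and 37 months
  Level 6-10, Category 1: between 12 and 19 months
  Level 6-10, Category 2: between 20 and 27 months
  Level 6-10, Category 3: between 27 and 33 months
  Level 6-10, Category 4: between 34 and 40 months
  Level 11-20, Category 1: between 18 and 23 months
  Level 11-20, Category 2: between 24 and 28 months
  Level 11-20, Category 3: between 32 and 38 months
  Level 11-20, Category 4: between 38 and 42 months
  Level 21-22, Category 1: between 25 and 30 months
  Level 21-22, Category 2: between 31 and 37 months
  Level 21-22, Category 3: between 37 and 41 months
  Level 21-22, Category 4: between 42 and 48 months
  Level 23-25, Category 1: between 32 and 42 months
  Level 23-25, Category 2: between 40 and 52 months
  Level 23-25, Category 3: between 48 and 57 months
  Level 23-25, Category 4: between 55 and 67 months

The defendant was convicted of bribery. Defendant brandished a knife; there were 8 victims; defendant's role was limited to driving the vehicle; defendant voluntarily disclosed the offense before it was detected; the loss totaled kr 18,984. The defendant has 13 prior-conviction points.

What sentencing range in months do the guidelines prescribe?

32-38 months

Base offense level for bribery: 10.
R1 applies (level before this adjustment is 10 < 17, so +3): 10 + 3 = 13.
R2 applies: 13 − 2 = 11.
R3 applies (level before this adjustment is 11 < 22, so +2): 11 + 2 = 13.
R4 applies: 13 − 1 = 12.
R5 applies: 12 + 2 = 14.
Final offense level: 14.
Criminal history: 13 prior points → Category 3 (9-13).
Level 14 falls in the 11-20 band.
Grid: Level 11-20 × Category 3 = 32-38 months.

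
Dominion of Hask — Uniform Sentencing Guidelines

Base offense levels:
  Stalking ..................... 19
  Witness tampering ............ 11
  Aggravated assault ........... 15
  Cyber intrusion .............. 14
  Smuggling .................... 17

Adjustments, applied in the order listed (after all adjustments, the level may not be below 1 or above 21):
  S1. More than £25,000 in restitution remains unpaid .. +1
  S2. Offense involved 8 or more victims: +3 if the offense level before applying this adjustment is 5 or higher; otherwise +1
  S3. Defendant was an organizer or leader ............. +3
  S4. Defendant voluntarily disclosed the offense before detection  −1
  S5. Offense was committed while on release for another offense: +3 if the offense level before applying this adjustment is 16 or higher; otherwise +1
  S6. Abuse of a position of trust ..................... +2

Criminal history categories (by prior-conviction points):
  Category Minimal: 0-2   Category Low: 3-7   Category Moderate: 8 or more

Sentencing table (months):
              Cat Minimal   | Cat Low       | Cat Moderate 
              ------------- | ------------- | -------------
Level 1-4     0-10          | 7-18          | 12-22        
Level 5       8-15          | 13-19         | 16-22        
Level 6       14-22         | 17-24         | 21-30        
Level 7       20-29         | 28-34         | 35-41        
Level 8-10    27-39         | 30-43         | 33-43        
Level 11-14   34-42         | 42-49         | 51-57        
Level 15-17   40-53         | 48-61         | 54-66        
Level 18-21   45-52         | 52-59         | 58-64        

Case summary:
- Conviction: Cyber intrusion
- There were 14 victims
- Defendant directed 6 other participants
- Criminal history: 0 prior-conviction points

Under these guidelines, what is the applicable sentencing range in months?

45-52 months

Base offense level for cyber intrusion: 14.
S1 does not apply.
S2 applies (level before this adjustment is 14 ≥ 5, so +3): 14 + 3 = 17.
S3 applies: 17 + 3 = 20.
S6 does not apply.
Final offense level: 20.
Criminal history: 0 prior points → Category Minimal (0-2).
Level 20 falls in the 18-21 band.
Grid: Level 18-21 × Category Minimal = 45-52 months.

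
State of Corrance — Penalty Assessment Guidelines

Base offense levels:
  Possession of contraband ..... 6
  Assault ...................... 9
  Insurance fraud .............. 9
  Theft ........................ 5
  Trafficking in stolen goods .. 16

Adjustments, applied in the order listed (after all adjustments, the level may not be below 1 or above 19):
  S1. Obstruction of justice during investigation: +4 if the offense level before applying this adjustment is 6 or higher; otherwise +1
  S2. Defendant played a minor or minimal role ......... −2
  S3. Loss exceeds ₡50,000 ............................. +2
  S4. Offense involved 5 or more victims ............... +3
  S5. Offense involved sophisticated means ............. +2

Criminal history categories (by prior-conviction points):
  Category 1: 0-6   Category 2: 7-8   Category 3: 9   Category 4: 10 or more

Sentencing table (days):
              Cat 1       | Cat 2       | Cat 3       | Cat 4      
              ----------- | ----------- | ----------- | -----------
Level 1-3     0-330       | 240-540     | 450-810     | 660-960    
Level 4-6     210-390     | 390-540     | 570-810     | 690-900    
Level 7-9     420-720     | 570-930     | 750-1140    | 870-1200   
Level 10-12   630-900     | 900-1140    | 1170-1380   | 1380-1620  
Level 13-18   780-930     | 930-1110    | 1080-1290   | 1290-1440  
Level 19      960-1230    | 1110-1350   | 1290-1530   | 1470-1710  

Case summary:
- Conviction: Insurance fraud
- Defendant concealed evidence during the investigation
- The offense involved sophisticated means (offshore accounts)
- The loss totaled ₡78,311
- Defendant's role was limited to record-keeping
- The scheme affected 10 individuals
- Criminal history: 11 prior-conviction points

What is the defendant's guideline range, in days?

Base offense level for insurance fraud: 9.
S1 applies (level before this adjustment is 9 ≥ 6, so +4): 9 + 4 = 13.
S2 applies: 13 − 2 = 11.
S3 applies: 11 + 2 = 13.
S4 applies: 13 + 3 = 16.
S5 applies: 16 + 2 = 18.
Final offense level: 18.
Criminal history: 11 prior points → Category 4 (10+).
Level 18 falls in the 13-18 band.
Grid: Level 13-18 × Category 4 = 1290-1440 days.

1290-1440 days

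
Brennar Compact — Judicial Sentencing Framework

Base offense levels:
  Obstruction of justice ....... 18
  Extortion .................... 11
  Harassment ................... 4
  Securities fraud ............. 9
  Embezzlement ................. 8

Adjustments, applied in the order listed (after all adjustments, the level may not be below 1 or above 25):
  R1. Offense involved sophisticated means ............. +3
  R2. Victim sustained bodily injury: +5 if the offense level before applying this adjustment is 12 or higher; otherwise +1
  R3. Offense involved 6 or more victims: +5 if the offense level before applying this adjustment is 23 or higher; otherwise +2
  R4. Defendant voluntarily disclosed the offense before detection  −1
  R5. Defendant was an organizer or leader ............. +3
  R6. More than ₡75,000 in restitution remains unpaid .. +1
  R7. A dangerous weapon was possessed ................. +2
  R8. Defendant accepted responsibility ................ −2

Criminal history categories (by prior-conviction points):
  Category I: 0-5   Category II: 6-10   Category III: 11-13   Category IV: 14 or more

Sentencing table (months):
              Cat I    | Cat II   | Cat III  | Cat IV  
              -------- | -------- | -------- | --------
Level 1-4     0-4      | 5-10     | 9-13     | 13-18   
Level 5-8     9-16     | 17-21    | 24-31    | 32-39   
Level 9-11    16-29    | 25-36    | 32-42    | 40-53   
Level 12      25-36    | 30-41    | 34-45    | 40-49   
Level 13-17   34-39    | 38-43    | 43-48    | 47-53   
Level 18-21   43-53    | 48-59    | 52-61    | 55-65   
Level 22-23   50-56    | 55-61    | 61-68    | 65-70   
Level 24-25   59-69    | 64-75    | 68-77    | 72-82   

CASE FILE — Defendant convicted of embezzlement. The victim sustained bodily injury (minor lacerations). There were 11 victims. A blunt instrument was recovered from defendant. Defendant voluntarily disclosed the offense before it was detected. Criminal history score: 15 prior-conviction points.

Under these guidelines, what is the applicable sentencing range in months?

40-49 months

Base offense level for embezzlement: 8.
R1 does not apply.
R2 applies (level before this adjustment is 8 < 12, so +1): 8 + 1 = 9.
R3 applies (level before this adjustment is 9 < 23, so +2): 9 + 2 = 11.
R4 applies: 11 − 1 = 10.
R6 does not apply.
R7 applies: 10 + 2 = 12.
Final offense level: 12.
Criminal history: 15 prior points → Category IV (14+).
Level 12 falls in the 12 band.
Grid: Level 12 × Category IV = 40-49 months.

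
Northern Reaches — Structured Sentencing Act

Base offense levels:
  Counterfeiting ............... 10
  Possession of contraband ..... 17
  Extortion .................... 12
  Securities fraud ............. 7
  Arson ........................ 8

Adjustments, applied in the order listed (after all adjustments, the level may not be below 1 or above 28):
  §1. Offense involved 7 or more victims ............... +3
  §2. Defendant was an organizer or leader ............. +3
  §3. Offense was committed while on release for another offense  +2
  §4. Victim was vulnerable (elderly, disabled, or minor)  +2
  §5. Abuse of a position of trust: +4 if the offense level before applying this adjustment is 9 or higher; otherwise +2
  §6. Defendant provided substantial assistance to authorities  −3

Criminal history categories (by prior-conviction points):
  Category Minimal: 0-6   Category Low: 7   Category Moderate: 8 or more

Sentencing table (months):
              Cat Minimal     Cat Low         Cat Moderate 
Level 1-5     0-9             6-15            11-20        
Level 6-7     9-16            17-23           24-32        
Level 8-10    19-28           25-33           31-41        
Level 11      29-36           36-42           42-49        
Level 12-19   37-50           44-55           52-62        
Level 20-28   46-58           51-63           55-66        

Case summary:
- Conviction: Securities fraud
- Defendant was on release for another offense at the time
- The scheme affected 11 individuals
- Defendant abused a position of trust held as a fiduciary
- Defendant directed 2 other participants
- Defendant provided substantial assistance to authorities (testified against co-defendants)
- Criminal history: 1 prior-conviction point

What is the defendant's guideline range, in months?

37-50 months

Base offense level for securities fraud: 7.
§1 applies: 7 + 3 = 10.
§2 applies: 10 + 3 = 13.
§3 applies: 13 + 2 = 15.
§5 applies (level before this adjustment is 15 ≥ 9, so +4): 15 + 4 = 19.
§6 applies: 19 − 3 = 16.
Final offense level: 16.
Criminal history: 1 prior point → Category Minimal (0-6).
Level 16 falls in the 12-19 band.
Grid: Level 12-19 × Category Minimal = 37-50 months.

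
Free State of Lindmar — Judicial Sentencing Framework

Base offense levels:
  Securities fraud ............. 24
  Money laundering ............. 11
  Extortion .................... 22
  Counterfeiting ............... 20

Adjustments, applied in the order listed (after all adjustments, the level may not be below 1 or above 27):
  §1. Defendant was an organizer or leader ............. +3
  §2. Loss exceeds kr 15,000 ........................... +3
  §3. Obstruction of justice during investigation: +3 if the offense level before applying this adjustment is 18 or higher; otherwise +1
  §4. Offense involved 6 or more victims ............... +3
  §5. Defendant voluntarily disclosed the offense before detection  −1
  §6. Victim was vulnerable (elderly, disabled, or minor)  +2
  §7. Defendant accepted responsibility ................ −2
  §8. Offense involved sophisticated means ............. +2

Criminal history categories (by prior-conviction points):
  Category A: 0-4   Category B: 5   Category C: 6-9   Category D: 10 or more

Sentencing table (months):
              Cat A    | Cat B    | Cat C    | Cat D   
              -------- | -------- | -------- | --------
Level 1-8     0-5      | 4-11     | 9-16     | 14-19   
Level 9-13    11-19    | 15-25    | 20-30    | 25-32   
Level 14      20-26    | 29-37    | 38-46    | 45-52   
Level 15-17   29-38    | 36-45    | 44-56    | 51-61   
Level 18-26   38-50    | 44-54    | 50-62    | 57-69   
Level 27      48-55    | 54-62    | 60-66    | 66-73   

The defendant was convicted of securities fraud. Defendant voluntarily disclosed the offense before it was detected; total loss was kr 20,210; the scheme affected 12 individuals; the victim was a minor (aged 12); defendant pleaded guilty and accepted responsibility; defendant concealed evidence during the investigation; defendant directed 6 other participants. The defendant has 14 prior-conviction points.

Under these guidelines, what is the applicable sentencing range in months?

66-73 months

Base offense level for securities fraud: 24.
§1 applies: 24 + 3 = 27.
§2 applies: 27 + 3 = 30.
§3 applies (level before this adjustment is 30 ≥ 18, so +3): 30 + 3 = 33.
§4 applies: 33 + 3 = 36.
§5 applies: 36 − 1 = 35.
§6 applies: 35 + 2 = 37.
§7 applies: 37 − 2 = 35.
Level 35 exceeds the maximum of 27; capped at 27.
Final offense level: 27.
Criminal history: 14 prior points → Category D (10+).
Level 27 falls in the 27 band.
Grid: Level 27 × Category D = 66-73 months.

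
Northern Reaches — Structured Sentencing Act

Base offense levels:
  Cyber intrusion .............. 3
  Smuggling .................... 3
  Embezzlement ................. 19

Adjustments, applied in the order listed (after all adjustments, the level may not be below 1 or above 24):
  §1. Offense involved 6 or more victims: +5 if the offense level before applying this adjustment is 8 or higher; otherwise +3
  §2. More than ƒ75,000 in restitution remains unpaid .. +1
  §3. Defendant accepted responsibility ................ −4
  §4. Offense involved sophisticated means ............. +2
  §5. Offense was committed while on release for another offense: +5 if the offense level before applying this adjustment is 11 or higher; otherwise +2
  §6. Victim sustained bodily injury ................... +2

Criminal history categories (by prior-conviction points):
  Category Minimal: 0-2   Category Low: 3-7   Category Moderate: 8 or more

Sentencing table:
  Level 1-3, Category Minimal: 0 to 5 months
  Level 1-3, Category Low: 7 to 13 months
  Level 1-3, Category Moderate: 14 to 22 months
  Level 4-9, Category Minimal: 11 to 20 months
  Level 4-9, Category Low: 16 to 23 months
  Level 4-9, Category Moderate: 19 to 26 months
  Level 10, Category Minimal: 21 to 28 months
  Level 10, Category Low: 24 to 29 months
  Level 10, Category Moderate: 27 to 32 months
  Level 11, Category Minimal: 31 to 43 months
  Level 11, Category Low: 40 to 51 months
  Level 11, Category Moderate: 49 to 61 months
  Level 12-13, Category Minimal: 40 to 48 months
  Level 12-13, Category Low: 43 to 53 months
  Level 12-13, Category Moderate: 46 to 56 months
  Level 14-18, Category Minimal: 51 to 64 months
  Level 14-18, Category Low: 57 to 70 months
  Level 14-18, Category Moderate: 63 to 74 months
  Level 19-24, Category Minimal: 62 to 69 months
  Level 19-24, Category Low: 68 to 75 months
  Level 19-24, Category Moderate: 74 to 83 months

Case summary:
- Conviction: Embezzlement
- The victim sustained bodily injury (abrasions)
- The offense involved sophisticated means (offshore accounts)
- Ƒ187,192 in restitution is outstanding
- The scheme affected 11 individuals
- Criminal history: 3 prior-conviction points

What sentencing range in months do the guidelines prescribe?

68-75 months

Base offense level for embezzlement: 19.
§1 applies (level before this adjustment is 19 ≥ 8, so +5): 19 + 5 = 24.
§2 applies: 24 + 1 = 25.
§4 applies: 25 + 2 = 27.
§6 applies: 27 + 2 = 29.
Level 29 exceeds the maximum of 24; capped at 24.
Final offense level: 24.
Criminal history: 3 prior points → Category Low (3-7).
Level 24 falls in the 19-24 band.
Grid: Level 19-24 × Category Low = 68-75 months.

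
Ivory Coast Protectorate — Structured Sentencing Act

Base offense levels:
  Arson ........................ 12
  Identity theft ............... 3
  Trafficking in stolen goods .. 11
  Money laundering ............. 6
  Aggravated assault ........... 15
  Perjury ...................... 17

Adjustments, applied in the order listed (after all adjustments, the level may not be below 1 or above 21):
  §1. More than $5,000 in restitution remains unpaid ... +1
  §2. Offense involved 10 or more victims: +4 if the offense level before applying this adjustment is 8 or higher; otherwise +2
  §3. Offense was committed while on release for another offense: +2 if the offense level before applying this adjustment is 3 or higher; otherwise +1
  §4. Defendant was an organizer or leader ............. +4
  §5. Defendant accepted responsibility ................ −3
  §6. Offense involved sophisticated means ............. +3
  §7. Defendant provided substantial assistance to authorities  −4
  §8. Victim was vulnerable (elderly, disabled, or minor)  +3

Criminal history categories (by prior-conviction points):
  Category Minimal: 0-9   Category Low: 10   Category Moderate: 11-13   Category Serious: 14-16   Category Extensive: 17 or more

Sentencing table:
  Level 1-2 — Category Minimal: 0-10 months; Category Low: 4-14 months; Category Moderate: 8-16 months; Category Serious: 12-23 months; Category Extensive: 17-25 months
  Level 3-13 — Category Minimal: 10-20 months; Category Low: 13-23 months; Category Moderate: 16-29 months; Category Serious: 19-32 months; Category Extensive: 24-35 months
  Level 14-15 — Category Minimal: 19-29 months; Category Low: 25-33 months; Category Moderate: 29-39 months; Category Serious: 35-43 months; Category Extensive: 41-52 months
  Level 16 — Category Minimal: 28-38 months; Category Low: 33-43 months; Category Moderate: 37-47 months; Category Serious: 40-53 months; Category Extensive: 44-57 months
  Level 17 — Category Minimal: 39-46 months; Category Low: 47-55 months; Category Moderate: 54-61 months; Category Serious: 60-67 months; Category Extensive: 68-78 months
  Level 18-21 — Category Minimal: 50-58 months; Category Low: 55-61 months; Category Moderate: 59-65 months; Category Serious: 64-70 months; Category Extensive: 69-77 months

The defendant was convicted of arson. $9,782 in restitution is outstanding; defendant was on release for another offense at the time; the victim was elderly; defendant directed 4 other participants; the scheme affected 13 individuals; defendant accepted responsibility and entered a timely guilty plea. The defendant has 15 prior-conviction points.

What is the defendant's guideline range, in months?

Base offense level for arson: 12.
§1 applies: 12 + 1 = 13.
§2 applies (level before this adjustment is 13 ≥ 8, so +4): 13 + 4 = 17.
§3 applies (level before this adjustment is 17 ≥ 3, so +2): 17 + 2 = 19.
§4 applies: 19 + 4 = 23.
§5 applies: 23 − 3 = 20.
§7 does not apply.
§8 applies: 20 + 3 = 23.
Level 23 exceeds the maximum of 21; capped at 21.
Final offense level: 21.
Criminal history: 15 prior points → Category Serious (14-16).
Level 21 falls in the 18-21 band.
Grid: Level 18-21 × Category Serious = 64-70 months.

64-70 months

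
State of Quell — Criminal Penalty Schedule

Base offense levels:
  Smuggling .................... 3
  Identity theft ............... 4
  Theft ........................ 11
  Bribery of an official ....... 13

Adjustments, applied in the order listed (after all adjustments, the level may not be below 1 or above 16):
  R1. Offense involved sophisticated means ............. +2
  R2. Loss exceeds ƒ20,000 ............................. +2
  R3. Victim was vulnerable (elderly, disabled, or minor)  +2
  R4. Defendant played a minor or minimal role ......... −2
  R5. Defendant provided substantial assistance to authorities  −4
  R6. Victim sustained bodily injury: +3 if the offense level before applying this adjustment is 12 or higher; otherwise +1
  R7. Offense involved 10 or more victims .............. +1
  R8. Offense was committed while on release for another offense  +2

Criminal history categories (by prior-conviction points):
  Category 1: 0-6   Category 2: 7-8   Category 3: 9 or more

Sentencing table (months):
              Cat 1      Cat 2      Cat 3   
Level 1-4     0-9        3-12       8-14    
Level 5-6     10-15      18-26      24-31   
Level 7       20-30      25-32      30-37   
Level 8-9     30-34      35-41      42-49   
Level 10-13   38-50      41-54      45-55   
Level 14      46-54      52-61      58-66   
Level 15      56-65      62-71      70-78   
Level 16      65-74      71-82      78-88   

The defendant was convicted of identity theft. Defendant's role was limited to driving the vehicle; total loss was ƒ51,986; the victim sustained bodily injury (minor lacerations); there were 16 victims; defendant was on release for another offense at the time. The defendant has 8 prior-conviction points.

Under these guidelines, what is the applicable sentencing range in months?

35-41 months

Base offense level for identity theft: 4.
R2 applies: 4 + 2 = 6.
R4 applies: 6 − 2 = 4.
R6 applies (level before this adjustment is 4 < 12, so +1): 4 + 1 = 5.
R7 applies: 5 + 1 = 6.
R8 applies: 6 + 2 = 8.
Final offense level: 8.
Criminal history: 8 prior points → Category 2 (7-8).
Level 8 falls in the 8-9 band.
Grid: Level 8-9 × Category 2 = 35-41 months.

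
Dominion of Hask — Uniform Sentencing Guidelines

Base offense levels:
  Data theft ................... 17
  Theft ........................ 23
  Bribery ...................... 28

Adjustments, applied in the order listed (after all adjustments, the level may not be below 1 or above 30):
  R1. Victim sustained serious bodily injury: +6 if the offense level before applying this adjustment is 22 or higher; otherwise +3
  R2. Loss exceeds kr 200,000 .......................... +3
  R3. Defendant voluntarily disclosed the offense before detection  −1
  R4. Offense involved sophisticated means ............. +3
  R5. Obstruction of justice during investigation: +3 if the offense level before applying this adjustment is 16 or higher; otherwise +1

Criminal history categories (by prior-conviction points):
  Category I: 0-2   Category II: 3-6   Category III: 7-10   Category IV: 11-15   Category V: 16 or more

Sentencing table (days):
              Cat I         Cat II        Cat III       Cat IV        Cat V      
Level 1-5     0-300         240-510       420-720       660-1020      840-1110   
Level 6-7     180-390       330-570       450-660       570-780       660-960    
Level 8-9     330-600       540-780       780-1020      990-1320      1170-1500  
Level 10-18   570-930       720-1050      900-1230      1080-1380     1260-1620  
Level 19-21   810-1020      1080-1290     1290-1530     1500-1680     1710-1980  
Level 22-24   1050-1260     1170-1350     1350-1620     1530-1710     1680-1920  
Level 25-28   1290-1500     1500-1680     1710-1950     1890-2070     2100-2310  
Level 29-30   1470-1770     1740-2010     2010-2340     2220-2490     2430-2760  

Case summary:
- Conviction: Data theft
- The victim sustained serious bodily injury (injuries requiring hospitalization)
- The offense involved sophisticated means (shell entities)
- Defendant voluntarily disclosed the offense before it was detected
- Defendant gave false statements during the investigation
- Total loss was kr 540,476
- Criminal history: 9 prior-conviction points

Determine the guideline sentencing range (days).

Base offense level for data theft: 17.
R1 applies (level before this adjustment is 17 < 22, so +3): 17 + 3 = 20.
R2 applies: 20 + 3 = 23.
R3 applies: 23 − 1 = 22.
R4 applies: 22 + 3 = 25.
R5 applies (level before this adjustment is 25 ≥ 16, so +3): 25 + 3 = 28.
Final offense level: 28.
Criminal history: 9 prior points → Category III (7-10).
Level 28 falls in the 25-28 band.
Grid: Level 25-28 × Category III = 1710-1950 days.

1710-1950 days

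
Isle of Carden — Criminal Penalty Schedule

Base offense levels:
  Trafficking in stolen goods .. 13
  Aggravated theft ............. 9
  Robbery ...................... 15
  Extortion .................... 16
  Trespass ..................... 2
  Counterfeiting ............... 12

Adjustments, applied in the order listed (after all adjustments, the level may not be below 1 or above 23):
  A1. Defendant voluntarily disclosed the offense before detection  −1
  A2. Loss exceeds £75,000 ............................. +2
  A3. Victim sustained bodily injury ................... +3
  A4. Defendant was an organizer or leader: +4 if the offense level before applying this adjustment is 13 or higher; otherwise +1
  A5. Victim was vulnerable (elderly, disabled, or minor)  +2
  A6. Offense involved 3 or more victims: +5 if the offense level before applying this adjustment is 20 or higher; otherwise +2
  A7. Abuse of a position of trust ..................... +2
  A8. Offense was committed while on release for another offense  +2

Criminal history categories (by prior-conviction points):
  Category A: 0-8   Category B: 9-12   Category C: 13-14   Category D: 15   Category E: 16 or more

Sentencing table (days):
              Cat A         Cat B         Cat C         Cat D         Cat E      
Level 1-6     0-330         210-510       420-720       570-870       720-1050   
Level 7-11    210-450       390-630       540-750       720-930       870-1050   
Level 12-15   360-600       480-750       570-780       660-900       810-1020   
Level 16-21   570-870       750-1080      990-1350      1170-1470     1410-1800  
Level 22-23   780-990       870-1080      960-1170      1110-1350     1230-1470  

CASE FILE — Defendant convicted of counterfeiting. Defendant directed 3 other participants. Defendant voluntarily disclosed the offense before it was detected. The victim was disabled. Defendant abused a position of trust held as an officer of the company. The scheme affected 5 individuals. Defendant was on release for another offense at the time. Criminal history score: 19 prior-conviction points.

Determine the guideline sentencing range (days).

Base offense level for counterfeiting: 12.
A1 applies: 12 − 1 = 11.
A2 does not apply.
A4 applies (level before this adjustment is 11 < 13, so +1): 11 + 1 = 12.
A5 applies: 12 + 2 = 14.
A6 applies (level before this adjustment is 14 < 20, so +2): 14 + 2 = 16.
A7 applies: 16 + 2 = 18.
A8 applies: 18 + 2 = 20.
Final offense level: 20.
Criminal history: 19 prior points → Category E (16+).
Level 20 falls in the 16-21 band.
Grid: Level 16-21 × Category E = 1410-1800 days.

1410-1800 days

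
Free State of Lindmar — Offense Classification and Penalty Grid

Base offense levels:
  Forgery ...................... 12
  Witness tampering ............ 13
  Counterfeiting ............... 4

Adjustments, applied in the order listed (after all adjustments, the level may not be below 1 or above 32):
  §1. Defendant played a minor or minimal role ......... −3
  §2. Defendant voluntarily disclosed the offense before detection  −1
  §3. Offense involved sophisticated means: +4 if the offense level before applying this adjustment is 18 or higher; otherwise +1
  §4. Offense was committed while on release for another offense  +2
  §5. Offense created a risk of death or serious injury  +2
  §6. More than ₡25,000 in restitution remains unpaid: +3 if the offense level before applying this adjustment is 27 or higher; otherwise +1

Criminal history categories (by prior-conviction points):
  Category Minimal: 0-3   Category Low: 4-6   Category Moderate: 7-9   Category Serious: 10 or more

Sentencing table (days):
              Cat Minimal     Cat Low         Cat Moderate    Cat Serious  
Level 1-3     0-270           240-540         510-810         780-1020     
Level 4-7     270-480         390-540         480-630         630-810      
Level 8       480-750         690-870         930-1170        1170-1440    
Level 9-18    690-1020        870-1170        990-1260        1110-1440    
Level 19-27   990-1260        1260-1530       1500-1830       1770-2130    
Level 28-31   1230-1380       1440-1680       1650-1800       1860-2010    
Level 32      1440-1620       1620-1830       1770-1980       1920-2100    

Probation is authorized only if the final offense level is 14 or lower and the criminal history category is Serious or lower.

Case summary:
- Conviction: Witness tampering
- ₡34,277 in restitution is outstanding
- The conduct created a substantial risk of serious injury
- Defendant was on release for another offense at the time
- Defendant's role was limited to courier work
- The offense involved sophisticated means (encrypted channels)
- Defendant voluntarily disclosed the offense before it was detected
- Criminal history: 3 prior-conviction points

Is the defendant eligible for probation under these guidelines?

No

Base offense level for witness tampering: 13.
§1 applies: 13 − 3 = 10.
§2 applies: 10 − 1 = 9.
§3 applies (level before this adjustment is 9 < 18, so +1): 9 + 1 = 10.
§4 applies: 10 + 2 = 12.
§5 applies: 12 + 2 = 14.
§6 applies (level before this adjustment is 14 < 27, so +1): 14 + 1 = 15.
Final offense level: 15.
Criminal history: 3 prior points → Category Minimal (0-3).
Level 15 falls in the 9-18 band.
Grid: Level 9-18 × Category Minimal = 690-1020 days.
Probation check: level 15 > 14 and category Minimal ≤ Serious → not eligible.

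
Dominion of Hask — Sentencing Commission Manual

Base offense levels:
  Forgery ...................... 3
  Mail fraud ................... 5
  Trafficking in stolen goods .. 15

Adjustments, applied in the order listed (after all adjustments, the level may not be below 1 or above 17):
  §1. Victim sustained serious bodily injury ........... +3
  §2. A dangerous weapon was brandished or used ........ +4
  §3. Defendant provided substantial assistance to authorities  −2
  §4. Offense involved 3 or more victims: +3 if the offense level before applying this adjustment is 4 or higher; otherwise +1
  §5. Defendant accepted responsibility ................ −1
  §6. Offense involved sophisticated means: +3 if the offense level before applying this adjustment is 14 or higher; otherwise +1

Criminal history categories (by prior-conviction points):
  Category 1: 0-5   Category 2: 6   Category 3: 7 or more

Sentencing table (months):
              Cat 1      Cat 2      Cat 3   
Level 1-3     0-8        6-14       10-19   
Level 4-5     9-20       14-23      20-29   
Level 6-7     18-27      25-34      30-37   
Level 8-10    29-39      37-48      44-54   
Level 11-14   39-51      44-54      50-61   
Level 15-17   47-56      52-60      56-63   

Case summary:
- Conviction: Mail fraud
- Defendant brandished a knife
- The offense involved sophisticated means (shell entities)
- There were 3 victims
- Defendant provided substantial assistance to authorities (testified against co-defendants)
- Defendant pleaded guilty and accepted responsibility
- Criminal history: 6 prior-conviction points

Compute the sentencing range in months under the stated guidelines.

37-48 months

Base offense level for mail fraud: 5.
§2 applies: 5 + 4 = 9.
§3 applies: 9 − 2 = 7.
§4 applies (level before this adjustment is 7 ≥ 4, so +3): 7 + 3 = 10.
§5 applies: 10 − 1 = 9.
§6 applies (level before this adjustment is 9 < 14, so +1): 9 + 1 = 10.
Final offense level: 10.
Criminal history: 6 prior points → Category 2 (6).
Level 10 falls in the 8-10 band.
Grid: Level 8-10 × Category 2 = 37-48 months.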